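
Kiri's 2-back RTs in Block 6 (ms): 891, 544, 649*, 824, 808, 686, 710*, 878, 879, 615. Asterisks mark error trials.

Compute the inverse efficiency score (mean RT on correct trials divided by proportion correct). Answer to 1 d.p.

Correct trials (n=8): 891, 544, 824, 808, 686, 878, 879, 615
Mean correct RT = 6125/8 = 765.6250 ms
Proportion correct = 8/10
IES = 765.6250 / (8/10) = 957.031 ms

957.0 ms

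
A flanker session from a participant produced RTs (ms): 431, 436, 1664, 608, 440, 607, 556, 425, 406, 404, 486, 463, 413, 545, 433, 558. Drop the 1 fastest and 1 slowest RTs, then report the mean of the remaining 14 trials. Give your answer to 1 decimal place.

486.2 ms

Sorted: 404, 406, 413, 425, 431, 433, 436, 440, 463, 486, 545, 556, 558, 607, 608, 1664
Drop lowest 1 (404) and highest 1 (1664)
Remaining (n=14): Σ = 6807, mean = 6807/14 = 486.214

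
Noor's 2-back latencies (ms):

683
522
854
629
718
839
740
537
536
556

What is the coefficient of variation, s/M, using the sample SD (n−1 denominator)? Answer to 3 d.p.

0.189

n = 10, Σ = 6614, M = 661.4000
Σ(x−M)² = 141276.400; s = √(141276.400/9) = 125.2892
CV = 125.2892 / 661.4000 = 0.18943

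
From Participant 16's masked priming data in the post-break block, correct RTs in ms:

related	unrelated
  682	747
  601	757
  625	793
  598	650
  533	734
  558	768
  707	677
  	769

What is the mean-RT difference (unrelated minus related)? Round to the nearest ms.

M(related) = 4304/7 = 614.857
M(unrelated) = 5895/8 = 736.875
Difference = 736.875 − 614.857 = 122.018 ms

122 ms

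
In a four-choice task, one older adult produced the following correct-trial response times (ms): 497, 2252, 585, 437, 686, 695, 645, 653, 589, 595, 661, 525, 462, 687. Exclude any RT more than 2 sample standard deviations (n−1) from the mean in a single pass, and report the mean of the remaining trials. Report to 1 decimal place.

593.6 ms

n = 14, ΣRT = 9969, M = 712.071
Σ(x−M)² = 2648026.93; s = √(2648026.93/13) = 451.325
Cutoffs: 712.071 ± 2·451.325 → [-190.6, 1614.7]
Outside: 2252 → excluded.
Retained (n=13): Σ = 7717, mean = 7717/13 = 593.615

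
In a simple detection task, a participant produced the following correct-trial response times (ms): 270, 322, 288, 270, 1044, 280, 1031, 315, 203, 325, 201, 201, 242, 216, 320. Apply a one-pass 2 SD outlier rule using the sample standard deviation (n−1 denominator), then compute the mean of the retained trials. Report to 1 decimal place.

265.6 ms

n = 15, ΣRT = 5528, M = 368.533
Σ(x−M)² = 1060953.73; s = √(1060953.73/14) = 275.286
Cutoffs: 368.533 ± 2·275.286 → [-182.0, 919.1]
Outside: 1031, 1044 → excluded.
Retained (n=13): Σ = 3453, mean = 3453/13 = 265.615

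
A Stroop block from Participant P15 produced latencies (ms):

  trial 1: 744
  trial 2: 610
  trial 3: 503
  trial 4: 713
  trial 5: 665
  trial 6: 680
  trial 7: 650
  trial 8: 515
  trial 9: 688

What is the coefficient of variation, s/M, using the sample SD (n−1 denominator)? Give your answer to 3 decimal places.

0.131

n = 9, Σ = 5768, M = 640.8889
Σ(x−M)² = 56060.889; s = √(56060.889/8) = 83.7115
CV = 83.7115 / 640.8889 = 0.13062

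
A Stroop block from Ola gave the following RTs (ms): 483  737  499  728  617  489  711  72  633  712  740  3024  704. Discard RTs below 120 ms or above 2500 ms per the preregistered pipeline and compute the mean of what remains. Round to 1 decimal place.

Excluded: 72, 3024
Retained (n=11): Σ = 7053
Mean = 7053/11 = 641.1818

641.2 ms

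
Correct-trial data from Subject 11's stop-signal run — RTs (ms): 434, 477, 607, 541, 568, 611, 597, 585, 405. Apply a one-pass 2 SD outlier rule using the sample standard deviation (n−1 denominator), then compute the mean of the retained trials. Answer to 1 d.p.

n = 9, ΣRT = 4825, M = 536.111
Σ(x−M)² = 48882.89; s = √(48882.89/8) = 78.169
Cutoffs: 536.111 ± 2·78.169 → [379.8, 692.4]
No RTs fall outside the cutoffs; all 9 retained. Mean = 4825/9 = 536.111

536.1 ms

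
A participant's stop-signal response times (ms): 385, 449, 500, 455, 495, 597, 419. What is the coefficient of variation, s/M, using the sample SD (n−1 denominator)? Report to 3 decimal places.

n = 7, Σ = 3300, M = 471.4286
Σ(x−M)² = 28131.714; s = √(28131.714/6) = 68.4735
CV = 68.4735 / 471.4286 = 0.14525

0.145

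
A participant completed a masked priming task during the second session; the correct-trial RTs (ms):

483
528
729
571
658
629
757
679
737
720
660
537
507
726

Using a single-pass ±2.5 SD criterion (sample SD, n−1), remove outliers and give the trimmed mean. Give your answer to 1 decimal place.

n = 14, ΣRT = 8921, M = 637.214
Σ(x−M)² = 117324.36; s = √(117324.36/13) = 95.000
Cutoffs: 637.214 ± 2.5·95.000 → [399.7, 874.7]
No RTs fall outside the cutoffs; all 14 retained. Mean = 8921/14 = 637.214

637.2 ms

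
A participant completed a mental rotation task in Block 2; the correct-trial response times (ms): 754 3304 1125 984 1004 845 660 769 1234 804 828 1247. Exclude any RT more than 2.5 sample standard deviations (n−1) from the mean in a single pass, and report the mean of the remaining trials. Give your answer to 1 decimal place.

n = 12, ΣRT = 13558, M = 1129.833
Σ(x−M)² = 5559299.67; s = √(5559299.67/11) = 710.908
Cutoffs: 1129.833 ± 2.5·710.908 → [-647.4, 2907.1]
Outside: 3304 → excluded.
Retained (n=11): Σ = 10254, mean = 10254/11 = 932.182

932.2 ms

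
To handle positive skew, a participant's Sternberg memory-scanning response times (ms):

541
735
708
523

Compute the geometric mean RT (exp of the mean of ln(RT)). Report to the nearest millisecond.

ln(RT): 6.2934, 6.5999, 6.5624, 6.2596
Mean ln(RT) = 25.7153/4 = 6.42883
Geometric mean = exp(6.42883) = 619.45 ms

619 ms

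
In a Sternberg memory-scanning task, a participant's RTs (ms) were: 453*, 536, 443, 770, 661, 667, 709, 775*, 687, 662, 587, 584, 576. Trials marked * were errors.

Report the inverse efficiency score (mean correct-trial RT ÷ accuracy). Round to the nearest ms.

739 ms

Correct trials (n=11): 536, 443, 770, 661, 667, 709, 687, 662, 587, 584, 576
Mean correct RT = 6882/11 = 625.6364 ms
Proportion correct = 11/13
IES = 625.6364 / (11/13) = 739.388 ms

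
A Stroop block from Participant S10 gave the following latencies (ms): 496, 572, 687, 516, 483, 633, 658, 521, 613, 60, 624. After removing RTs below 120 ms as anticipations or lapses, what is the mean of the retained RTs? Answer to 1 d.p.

580.3 ms

Excluded: 60
Retained (n=10): Σ = 5803
Mean = 5803/10 = 580.3000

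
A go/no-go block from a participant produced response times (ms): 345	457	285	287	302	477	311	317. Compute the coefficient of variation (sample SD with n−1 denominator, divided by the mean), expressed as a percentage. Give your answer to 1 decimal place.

n = 8, Σ = 2781, M = 347.6250
Σ(x−M)² = 40665.875; s = √(40665.875/7) = 76.2195
CV = 76.2195 / 347.6250 = 0.21926 = 21.926%

21.9%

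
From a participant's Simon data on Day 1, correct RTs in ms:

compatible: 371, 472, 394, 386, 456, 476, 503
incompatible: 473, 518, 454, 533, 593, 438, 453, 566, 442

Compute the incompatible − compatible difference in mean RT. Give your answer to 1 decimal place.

59.8 ms

M(compatible) = 3058/7 = 436.857
M(incompatible) = 4470/9 = 496.667
Difference = 496.667 − 436.857 = 59.810 ms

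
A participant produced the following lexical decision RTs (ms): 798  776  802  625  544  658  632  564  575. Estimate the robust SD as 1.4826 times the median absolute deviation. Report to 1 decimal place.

100.8 ms

Sorted: 544, 564, 575, 625, 632, 658, 776, 798, 802 → median = 632
|x − 632| sorted: 0, 7, 26, 57, 68, 88, 144, 166, 170 → MAD = 68
Robust SD ≈ 1.4826 × 68 = 100.817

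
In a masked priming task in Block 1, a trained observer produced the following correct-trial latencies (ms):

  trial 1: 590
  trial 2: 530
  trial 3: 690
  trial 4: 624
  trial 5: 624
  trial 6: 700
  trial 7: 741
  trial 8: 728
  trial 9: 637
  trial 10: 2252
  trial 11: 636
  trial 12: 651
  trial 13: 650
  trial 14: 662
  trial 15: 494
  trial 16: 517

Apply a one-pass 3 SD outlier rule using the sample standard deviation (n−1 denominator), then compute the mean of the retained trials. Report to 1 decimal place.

631.6 ms

n = 16, ΣRT = 11726, M = 732.875
Σ(x−M)² = 2536863.75; s = √(2536863.75/15) = 411.247
Cutoffs: 732.875 ± 3·411.247 → [-500.9, 1966.6]
Outside: 2252 → excluded.
Retained (n=15): Σ = 9474, mean = 9474/15 = 631.600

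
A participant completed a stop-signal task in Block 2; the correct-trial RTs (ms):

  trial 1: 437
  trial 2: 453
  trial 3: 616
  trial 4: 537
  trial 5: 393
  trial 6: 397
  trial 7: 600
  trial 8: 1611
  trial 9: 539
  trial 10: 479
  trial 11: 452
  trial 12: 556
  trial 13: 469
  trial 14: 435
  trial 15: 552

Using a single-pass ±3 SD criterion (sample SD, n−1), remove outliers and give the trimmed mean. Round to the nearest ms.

494 ms

n = 15, ΣRT = 8526, M = 568.400
Σ(x−M)² = 1232495.60; s = √(1232495.60/14) = 296.708
Cutoffs: 568.400 ± 3·296.708 → [-321.7, 1458.5]
Outside: 1611 → excluded.
Retained (n=14): Σ = 6915, mean = 6915/14 = 493.929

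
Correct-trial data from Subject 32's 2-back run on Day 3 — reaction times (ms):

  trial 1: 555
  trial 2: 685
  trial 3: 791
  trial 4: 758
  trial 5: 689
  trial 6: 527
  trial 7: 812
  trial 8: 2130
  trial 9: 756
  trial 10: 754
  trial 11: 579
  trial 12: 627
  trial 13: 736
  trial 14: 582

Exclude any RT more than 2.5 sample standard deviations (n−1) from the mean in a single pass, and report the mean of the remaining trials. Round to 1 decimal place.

n = 14, ΣRT = 10981, M = 784.357
Σ(x−M)² = 2062005.21; s = √(2062005.21/13) = 398.266
Cutoffs: 784.357 ± 2.5·398.266 → [-211.3, 1780.0]
Outside: 2130 → excluded.
Retained (n=13): Σ = 8851, mean = 8851/13 = 680.846

680.8 ms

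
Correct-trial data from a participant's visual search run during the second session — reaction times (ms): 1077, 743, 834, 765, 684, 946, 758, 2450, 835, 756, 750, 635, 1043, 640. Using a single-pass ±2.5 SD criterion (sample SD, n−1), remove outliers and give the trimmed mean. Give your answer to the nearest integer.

n = 14, ΣRT = 12916, M = 922.571
Σ(x−M)² = 2748597.43; s = √(2748597.43/13) = 459.816
Cutoffs: 922.571 ± 2.5·459.816 → [-227.0, 2072.1]
Outside: 2450 → excluded.
Retained (n=13): Σ = 10466, mean = 10466/13 = 805.077

805 ms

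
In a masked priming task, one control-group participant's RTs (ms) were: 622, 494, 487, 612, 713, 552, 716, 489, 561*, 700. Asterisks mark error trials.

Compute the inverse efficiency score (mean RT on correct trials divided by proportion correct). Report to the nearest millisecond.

Correct trials (n=9): 622, 494, 487, 612, 713, 552, 716, 489, 700
Mean correct RT = 5385/9 = 598.3333 ms
Proportion correct = 9/10
IES = 598.3333 / (9/10) = 664.815 ms

665 ms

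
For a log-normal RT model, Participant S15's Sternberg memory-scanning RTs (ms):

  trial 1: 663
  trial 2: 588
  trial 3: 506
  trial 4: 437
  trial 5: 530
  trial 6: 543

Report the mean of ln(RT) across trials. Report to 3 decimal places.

ln(RT): 6.4968, 6.3767, 6.2265, 6.0799, 6.2729, 6.2971
Σ ln(RT) = 37.7500
Mean = 37.7500/6 = 6.29166

6.292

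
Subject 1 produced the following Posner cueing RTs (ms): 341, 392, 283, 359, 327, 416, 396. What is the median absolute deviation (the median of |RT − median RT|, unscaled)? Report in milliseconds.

Sorted: 283, 327, 341, 359, 392, 396, 416 → median = 359
|x − 359|: 18, 33, 76, 0, 32, 57, 37
Sorted deviations: 0, 18, 32, 33, 37, 57, 76 → MAD = 33

33 ms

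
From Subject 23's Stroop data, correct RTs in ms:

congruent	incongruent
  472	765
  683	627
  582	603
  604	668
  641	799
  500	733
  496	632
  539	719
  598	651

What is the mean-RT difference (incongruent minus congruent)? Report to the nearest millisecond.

120 ms

M(congruent) = 5115/9 = 568.333
M(incongruent) = 6197/9 = 688.556
Difference = 688.556 − 568.333 = 120.222 ms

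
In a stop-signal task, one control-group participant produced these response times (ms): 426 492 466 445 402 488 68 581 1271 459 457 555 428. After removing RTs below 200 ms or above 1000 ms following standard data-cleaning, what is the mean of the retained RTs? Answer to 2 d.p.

Excluded: 68, 1271
Retained (n=11): Σ = 5199
Mean = 5199/11 = 472.6364

472.64 ms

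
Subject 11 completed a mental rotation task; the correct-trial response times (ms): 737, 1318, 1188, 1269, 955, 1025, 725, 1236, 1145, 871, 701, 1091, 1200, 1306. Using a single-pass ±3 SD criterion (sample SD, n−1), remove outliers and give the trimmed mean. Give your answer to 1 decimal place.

n = 14, ΣRT = 14767, M = 1054.786
Σ(x−M)² = 638932.36; s = √(638932.36/13) = 221.695
Cutoffs: 1054.786 ± 3·221.695 → [389.7, 1719.9]
No RTs fall outside the cutoffs; all 14 retained. Mean = 14767/14 = 1054.786

1054.8 ms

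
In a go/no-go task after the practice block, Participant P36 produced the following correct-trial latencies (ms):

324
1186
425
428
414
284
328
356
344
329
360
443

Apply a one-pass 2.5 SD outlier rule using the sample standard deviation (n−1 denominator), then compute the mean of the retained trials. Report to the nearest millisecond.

n = 12, ΣRT = 5221, M = 435.083
Σ(x−M)² = 642608.92; s = √(642608.92/11) = 241.700
Cutoffs: 435.083 ± 2.5·241.700 → [-169.2, 1039.3]
Outside: 1186 → excluded.
Retained (n=11): Σ = 4035, mean = 4035/11 = 366.818

367 ms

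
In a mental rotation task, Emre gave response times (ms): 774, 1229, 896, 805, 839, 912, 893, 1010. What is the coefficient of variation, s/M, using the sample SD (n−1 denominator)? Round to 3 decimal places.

n = 8, Σ = 7358, M = 919.7500
Σ(x−M)² = 146051.500; s = √(146051.500/7) = 144.4455
CV = 144.4455 / 919.7500 = 0.15705

0.157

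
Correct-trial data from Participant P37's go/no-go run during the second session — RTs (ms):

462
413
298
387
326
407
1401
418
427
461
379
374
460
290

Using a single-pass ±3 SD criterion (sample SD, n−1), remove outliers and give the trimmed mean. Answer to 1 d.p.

392.5 ms

n = 14, ΣRT = 6503, M = 464.500
Σ(x−M)² = 985459.50; s = √(985459.50/13) = 275.326
Cutoffs: 464.500 ± 3·275.326 → [-361.5, 1290.5]
Outside: 1401 → excluded.
Retained (n=13): Σ = 5102, mean = 5102/13 = 392.462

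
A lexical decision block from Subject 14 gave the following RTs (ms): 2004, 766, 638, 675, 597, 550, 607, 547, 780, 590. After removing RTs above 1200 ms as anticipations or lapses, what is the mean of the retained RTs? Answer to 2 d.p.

638.89 ms

Excluded: 2004
Retained (n=9): Σ = 5750
Mean = 5750/9 = 638.8889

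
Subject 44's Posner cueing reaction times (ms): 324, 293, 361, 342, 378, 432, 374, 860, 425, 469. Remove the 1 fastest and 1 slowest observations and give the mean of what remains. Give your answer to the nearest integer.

Sorted: 293, 324, 342, 361, 374, 378, 425, 432, 469, 860
Drop lowest 1 (293) and highest 1 (860)
Remaining (n=8): Σ = 3105, mean = 3105/8 = 388.125

388 ms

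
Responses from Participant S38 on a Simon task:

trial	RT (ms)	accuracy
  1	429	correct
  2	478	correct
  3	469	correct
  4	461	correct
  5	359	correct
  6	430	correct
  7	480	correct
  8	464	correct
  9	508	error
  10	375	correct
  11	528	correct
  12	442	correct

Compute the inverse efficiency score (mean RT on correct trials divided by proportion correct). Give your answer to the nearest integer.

Correct trials (n=11): 429, 478, 469, 461, 359, 430, 480, 464, 375, 528, 442
Mean correct RT = 4915/11 = 446.8182 ms
Proportion correct = 11/12
IES = 446.8182 / (11/12) = 487.438 ms

487 ms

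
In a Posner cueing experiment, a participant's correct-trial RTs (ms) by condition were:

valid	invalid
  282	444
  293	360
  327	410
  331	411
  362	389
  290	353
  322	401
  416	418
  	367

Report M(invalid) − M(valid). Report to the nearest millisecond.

M(valid) = 2623/8 = 327.875
M(invalid) = 3553/9 = 394.778
Difference = 394.778 − 327.875 = 66.903 ms

67 ms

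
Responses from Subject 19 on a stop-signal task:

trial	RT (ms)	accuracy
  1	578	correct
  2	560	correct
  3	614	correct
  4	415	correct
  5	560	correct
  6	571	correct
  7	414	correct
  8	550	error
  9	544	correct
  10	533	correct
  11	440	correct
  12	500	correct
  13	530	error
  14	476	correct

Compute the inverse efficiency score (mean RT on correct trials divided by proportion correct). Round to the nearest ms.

Correct trials (n=12): 578, 560, 614, 415, 560, 571, 414, 544, 533, 440, 500, 476
Mean correct RT = 6205/12 = 517.0833 ms
Proportion correct = 12/14
IES = 517.0833 / (12/14) = 603.264 ms

603 ms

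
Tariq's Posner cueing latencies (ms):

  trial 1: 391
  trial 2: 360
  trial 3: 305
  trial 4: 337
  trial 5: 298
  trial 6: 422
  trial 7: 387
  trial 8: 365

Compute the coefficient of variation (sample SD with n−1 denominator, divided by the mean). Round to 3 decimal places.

n = 8, Σ = 2865, M = 358.1250
Σ(x−M)² = 12928.875; s = √(12928.875/7) = 42.9765
CV = 42.9765 / 358.1250 = 0.12000

0.120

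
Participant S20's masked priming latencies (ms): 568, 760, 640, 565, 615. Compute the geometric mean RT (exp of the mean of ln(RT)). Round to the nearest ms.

ln(RT): 6.3421, 6.6333, 6.4615, 6.3368, 6.4216
Mean ln(RT) = 32.1954/5 = 6.43907
Geometric mean = exp(6.43907) = 625.83 ms

626 ms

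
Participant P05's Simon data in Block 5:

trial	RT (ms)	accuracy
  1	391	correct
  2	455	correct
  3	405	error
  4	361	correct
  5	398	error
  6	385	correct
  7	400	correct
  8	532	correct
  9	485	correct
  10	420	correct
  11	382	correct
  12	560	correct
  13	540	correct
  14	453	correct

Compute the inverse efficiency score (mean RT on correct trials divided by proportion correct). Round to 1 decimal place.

521.5 ms

Correct trials (n=12): 391, 455, 361, 385, 400, 532, 485, 420, 382, 560, 540, 453
Mean correct RT = 5364/12 = 447.0000 ms
Proportion correct = 12/14
IES = 447.0000 / (12/14) = 521.500 ms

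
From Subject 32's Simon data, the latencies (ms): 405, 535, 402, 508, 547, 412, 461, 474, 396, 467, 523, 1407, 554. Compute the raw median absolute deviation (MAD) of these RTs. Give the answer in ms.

Sorted: 396, 402, 405, 412, 461, 467, 474, 508, 523, 535, 547, 554, 1407 → median = 474
|x − 474|: 69, 61, 72, 34, 73, 62, 13, 0, 78, 7, 49, 933, 80
Sorted deviations: 0, 7, 13, 34, 49, 61, 62, 69, 72, 73, 78, 80, 933 → MAD = 62

62 ms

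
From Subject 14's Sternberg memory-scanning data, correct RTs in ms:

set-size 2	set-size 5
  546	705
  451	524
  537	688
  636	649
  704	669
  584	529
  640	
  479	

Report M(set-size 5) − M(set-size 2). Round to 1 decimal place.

55.2 ms

M(set-size 2) = 4577/8 = 572.125
M(set-size 5) = 3764/6 = 627.333
Difference = 627.333 − 572.125 = 55.208 ms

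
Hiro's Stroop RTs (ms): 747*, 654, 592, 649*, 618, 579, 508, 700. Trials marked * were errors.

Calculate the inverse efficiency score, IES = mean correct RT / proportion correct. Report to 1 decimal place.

811.3 ms

Correct trials (n=6): 654, 592, 618, 579, 508, 700
Mean correct RT = 3651/6 = 608.5000 ms
Proportion correct = 6/8
IES = 608.5000 / (6/8) = 811.333 ms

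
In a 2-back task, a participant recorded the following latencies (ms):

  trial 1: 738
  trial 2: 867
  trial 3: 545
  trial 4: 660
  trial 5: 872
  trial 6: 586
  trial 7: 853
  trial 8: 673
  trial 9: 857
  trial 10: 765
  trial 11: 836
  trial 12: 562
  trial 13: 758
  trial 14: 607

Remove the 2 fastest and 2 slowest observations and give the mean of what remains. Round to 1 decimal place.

733.3 ms

Sorted: 545, 562, 586, 607, 660, 673, 738, 758, 765, 836, 853, 857, 867, 872
Drop lowest 2 (545, 562) and highest 2 (867, 872)
Remaining (n=10): Σ = 7333, mean = 7333/10 = 733.300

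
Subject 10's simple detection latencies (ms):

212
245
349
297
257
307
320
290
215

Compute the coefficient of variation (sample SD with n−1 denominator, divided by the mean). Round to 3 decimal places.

0.171

n = 9, Σ = 2492, M = 276.8889
Σ(x−M)² = 17994.889; s = √(17994.889/8) = 47.4274
CV = 47.4274 / 276.8889 = 0.17129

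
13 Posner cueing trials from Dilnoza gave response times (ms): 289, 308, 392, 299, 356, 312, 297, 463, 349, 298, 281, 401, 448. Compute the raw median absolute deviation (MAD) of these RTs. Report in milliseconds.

31 ms

Sorted: 281, 289, 297, 298, 299, 308, 312, 349, 356, 392, 401, 448, 463 → median = 312
|x − 312|: 23, 4, 80, 13, 44, 0, 15, 151, 37, 14, 31, 89, 136
Sorted deviations: 0, 4, 13, 14, 15, 23, 31, 37, 44, 80, 89, 136, 151 → MAD = 31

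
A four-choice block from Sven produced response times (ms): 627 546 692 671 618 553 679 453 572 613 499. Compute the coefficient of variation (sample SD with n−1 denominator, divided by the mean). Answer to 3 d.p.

n = 11, Σ = 6523, M = 593.0000
Σ(x−M)² = 58148.000; s = √(58148.000/10) = 76.2548
CV = 76.2548 / 593.0000 = 0.12859

0.129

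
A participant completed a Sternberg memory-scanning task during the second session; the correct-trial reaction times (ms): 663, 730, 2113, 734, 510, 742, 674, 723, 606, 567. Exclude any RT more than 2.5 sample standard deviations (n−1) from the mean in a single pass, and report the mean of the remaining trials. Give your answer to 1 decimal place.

n = 10, ΣRT = 8062, M = 806.200
Σ(x−M)² = 1952803.60; s = √(1952803.60/9) = 465.809
Cutoffs: 806.200 ± 2.5·465.809 → [-358.3, 1970.7]
Outside: 2113 → excluded.
Retained (n=9): Σ = 5949, mean = 5949/9 = 661.000

661.0 ms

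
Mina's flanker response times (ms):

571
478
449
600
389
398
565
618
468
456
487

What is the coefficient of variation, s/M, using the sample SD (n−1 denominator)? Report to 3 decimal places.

n = 11, Σ = 5479, M = 498.0909
Σ(x−M)² = 62088.909; s = √(62088.909/10) = 78.7965
CV = 78.7965 / 498.0909 = 0.15820

0.158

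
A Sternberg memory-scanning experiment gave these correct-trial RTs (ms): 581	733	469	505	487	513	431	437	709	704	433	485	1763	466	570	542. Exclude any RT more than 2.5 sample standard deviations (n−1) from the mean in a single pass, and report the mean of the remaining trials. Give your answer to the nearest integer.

n = 16, ΣRT = 9828, M = 614.250
Σ(x−M)² = 1555055.00; s = √(1555055.00/15) = 321.979
Cutoffs: 614.250 ± 2.5·321.979 → [-190.7, 1419.2]
Outside: 1763 → excluded.
Retained (n=15): Σ = 8065, mean = 8065/15 = 537.667

538 ms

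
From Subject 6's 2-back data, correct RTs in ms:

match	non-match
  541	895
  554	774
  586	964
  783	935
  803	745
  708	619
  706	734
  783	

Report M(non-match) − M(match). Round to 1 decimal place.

M(match) = 5464/8 = 683.000
M(non-match) = 5666/7 = 809.429
Difference = 809.429 − 683.000 = 126.429 ms

126.4 ms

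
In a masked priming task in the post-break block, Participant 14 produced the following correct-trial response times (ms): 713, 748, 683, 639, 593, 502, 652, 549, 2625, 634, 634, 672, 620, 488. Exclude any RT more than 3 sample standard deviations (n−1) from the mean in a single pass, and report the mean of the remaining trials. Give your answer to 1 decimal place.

625.2 ms

n = 14, ΣRT = 10752, M = 768.000
Σ(x−M)² = 3783970.00; s = √(3783970.00/13) = 539.513
Cutoffs: 768.000 ± 3·539.513 → [-850.5, 2386.5]
Outside: 2625 → excluded.
Retained (n=13): Σ = 8127, mean = 8127/13 = 625.154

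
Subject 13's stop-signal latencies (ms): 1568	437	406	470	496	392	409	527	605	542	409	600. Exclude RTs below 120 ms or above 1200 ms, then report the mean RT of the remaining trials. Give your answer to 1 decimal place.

481.2 ms

Excluded: 1568
Retained (n=11): Σ = 5293
Mean = 5293/11 = 481.1818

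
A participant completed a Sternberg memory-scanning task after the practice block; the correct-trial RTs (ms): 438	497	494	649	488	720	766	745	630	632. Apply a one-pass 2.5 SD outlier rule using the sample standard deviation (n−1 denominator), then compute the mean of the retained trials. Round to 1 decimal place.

605.9 ms

n = 10, ΣRT = 6059, M = 605.900
Σ(x−M)² = 127590.90; s = √(127590.90/9) = 119.066
Cutoffs: 605.900 ± 2.5·119.066 → [308.2, 903.6]
No RTs fall outside the cutoffs; all 10 retained. Mean = 6059/10 = 605.900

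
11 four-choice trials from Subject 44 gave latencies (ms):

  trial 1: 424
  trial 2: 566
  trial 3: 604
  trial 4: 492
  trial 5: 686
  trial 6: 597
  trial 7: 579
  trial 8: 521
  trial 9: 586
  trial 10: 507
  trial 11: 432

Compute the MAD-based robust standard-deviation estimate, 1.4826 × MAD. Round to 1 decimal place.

Sorted: 424, 432, 492, 507, 521, 566, 579, 586, 597, 604, 686 → median = 566
|x − 566| sorted: 0, 13, 20, 31, 38, 45, 59, 74, 120, 134, 142 → MAD = 45
Robust SD ≈ 1.4826 × 45 = 66.717

66.7 ms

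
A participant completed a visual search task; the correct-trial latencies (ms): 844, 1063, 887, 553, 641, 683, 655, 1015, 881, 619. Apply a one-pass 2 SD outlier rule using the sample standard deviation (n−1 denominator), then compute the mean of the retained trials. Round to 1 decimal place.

784.1 ms

n = 10, ΣRT = 7841, M = 784.100
Σ(x−M)² = 282696.90; s = √(282696.90/9) = 177.231
Cutoffs: 784.100 ± 2·177.231 → [429.6, 1138.6]
No RTs fall outside the cutoffs; all 10 retained. Mean = 7841/10 = 784.100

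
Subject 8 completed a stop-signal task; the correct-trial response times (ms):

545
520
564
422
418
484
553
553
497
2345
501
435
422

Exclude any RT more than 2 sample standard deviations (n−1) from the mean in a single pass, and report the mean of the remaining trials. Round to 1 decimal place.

n = 13, ΣRT = 8259, M = 635.308
Σ(x−M)² = 3201540.77; s = √(3201540.77/12) = 516.522
Cutoffs: 635.308 ± 2·516.522 → [-397.7, 1668.4]
Outside: 2345 → excluded.
Retained (n=12): Σ = 5914, mean = 5914/12 = 492.833

492.8 ms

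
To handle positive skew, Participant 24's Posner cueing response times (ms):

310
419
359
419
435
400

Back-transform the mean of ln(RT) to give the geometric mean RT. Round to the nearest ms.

ln(RT): 5.7366, 6.0379, 5.8833, 6.0379, 6.0753, 5.9915
Mean ln(RT) = 35.7624/6 = 5.96041
Geometric mean = exp(5.96041) = 387.77 ms

388 ms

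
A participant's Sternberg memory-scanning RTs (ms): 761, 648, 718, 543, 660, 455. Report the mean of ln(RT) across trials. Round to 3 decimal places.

ln(RT): 6.6346, 6.4739, 6.5765, 6.2971, 6.4922, 6.1203
Σ ln(RT) = 38.5946
Mean = 38.5946/6 = 6.43244

6.432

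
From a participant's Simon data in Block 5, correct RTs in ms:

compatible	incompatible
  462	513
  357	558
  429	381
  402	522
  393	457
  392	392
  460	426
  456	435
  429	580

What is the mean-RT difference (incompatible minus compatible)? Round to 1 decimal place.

M(compatible) = 3780/9 = 420.000
M(incompatible) = 4264/9 = 473.778
Difference = 473.778 − 420.000 = 53.778 ms

53.8 ms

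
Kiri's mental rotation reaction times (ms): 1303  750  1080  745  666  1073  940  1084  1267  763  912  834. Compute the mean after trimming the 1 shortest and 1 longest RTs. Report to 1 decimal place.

Sorted: 666, 745, 750, 763, 834, 912, 940, 1073, 1080, 1084, 1267, 1303
Drop lowest 1 (666) and highest 1 (1303)
Remaining (n=10): Σ = 9448, mean = 9448/10 = 944.800

944.8 ms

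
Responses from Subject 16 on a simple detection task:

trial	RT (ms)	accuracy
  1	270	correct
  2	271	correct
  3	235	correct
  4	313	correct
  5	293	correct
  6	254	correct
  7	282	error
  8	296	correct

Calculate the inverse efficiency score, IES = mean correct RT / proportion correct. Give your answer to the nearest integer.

315 ms

Correct trials (n=7): 270, 271, 235, 313, 293, 254, 296
Mean correct RT = 1932/7 = 276.0000 ms
Proportion correct = 7/8
IES = 276.0000 / (7/8) = 315.429 ms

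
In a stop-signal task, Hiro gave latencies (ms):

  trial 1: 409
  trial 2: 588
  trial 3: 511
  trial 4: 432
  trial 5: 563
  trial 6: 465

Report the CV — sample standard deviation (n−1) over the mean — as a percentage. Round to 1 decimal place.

n = 6, Σ = 2968, M = 494.6667
Σ(x−M)² = 25793.333; s = √(25793.333/5) = 71.8239
CV = 71.8239 / 494.6667 = 0.14520 = 14.520%

14.5%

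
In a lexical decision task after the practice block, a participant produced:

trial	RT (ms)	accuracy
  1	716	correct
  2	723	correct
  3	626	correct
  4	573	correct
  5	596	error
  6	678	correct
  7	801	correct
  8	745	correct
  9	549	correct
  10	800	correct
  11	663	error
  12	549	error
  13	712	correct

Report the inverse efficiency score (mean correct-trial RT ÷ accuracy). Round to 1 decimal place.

Correct trials (n=10): 716, 723, 626, 573, 678, 801, 745, 549, 800, 712
Mean correct RT = 6923/10 = 692.3000 ms
Proportion correct = 10/13
IES = 692.3000 / (10/13) = 899.990 ms

900.0 ms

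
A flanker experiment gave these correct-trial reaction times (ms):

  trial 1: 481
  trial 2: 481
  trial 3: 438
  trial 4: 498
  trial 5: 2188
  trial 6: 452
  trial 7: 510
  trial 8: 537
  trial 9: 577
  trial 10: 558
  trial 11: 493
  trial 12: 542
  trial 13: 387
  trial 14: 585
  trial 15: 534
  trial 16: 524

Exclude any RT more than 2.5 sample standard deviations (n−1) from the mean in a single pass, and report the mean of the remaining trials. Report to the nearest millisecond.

506 ms

n = 16, ΣRT = 9785, M = 611.562
Σ(x−M)² = 2691379.94; s = √(2691379.94/15) = 423.586
Cutoffs: 611.562 ± 2.5·423.586 → [-447.4, 1670.5]
Outside: 2188 → excluded.
Retained (n=15): Σ = 7597, mean = 7597/15 = 506.467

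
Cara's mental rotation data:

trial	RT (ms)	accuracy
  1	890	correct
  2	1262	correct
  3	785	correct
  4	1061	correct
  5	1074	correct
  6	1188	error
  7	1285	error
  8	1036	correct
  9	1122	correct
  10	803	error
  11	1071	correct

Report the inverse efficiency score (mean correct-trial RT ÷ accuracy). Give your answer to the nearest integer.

Correct trials (n=8): 890, 1262, 785, 1061, 1074, 1036, 1122, 1071
Mean correct RT = 8301/8 = 1037.6250 ms
Proportion correct = 8/11
IES = 1037.6250 / (8/11) = 1426.734 ms

1427 ms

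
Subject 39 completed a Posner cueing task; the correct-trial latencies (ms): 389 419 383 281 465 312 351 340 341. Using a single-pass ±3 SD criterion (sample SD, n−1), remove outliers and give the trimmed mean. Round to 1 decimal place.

364.6 ms

n = 9, ΣRT = 3281, M = 364.556
Σ(x−M)² = 25076.22; s = √(25076.22/8) = 55.987
Cutoffs: 364.556 ± 3·55.987 → [196.6, 532.5]
No RTs fall outside the cutoffs; all 9 retained. Mean = 3281/9 = 364.556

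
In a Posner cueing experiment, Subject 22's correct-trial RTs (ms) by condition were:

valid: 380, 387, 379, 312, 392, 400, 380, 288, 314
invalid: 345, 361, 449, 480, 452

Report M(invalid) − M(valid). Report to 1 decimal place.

M(valid) = 3232/9 = 359.111
M(invalid) = 2087/5 = 417.400
Difference = 417.400 − 359.111 = 58.289 ms

58.3 ms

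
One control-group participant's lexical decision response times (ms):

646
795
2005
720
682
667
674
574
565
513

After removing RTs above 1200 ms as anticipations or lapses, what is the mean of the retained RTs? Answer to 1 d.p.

648.4 ms

Excluded: 2005
Retained (n=9): Σ = 5836
Mean = 5836/9 = 648.4444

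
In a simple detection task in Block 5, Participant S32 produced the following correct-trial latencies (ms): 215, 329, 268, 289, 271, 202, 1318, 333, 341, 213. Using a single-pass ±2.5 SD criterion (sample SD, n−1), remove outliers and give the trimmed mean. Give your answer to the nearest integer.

273 ms

n = 10, ΣRT = 3779, M = 377.900
Σ(x−M)² = 1005634.90; s = √(1005634.90/9) = 334.271
Cutoffs: 377.900 ± 2.5·334.271 → [-457.8, 1213.6]
Outside: 1318 → excluded.
Retained (n=9): Σ = 2461, mean = 2461/9 = 273.444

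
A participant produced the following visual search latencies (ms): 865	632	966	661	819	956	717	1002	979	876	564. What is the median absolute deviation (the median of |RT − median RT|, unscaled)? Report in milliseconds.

114 ms

Sorted: 564, 632, 661, 717, 819, 865, 876, 956, 966, 979, 1002 → median = 865
|x − 865|: 0, 233, 101, 204, 46, 91, 148, 137, 114, 11, 301
Sorted deviations: 0, 11, 46, 91, 101, 114, 137, 148, 204, 233, 301 → MAD = 114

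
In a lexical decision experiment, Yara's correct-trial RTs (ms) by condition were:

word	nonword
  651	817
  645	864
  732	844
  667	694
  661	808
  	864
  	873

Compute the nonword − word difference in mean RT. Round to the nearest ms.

M(word) = 3356/5 = 671.200
M(nonword) = 5764/7 = 823.429
Difference = 823.429 − 671.200 = 152.229 ms

152 ms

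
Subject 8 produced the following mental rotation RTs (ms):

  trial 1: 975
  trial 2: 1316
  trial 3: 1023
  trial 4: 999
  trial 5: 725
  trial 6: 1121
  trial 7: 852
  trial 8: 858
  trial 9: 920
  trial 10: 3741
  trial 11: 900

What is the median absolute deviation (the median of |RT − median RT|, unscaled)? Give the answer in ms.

Sorted: 725, 852, 858, 900, 920, 975, 999, 1023, 1121, 1316, 3741 → median = 975
|x − 975|: 0, 341, 48, 24, 250, 146, 123, 117, 55, 2766, 75
Sorted deviations: 0, 24, 48, 55, 75, 117, 123, 146, 250, 341, 2766 → MAD = 117

117 ms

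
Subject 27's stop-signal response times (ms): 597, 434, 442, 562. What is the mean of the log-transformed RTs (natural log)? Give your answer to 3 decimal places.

ln(RT): 6.3919, 6.0730, 6.0913, 6.3315
Σ ln(RT) = 24.8878
Mean = 24.8878/4 = 6.22194

6.222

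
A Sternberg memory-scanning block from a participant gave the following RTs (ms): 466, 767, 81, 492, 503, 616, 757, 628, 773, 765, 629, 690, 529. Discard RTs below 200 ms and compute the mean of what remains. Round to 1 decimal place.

Excluded: 81
Retained (n=12): Σ = 7615
Mean = 7615/12 = 634.5833

634.6 ms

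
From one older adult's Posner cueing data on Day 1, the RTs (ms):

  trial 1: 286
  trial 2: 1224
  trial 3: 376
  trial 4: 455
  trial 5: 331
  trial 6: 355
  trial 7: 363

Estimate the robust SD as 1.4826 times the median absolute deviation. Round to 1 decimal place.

47.4 ms

Sorted: 286, 331, 355, 363, 376, 455, 1224 → median = 363
|x − 363| sorted: 0, 8, 13, 32, 77, 92, 861 → MAD = 32
Robust SD ≈ 1.4826 × 32 = 47.443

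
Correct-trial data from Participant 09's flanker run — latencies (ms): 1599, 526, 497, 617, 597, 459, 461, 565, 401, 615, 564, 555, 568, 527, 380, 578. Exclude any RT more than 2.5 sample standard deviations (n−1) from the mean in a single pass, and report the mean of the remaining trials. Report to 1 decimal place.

n = 16, ΣRT = 9509, M = 594.312
Σ(x−M)² = 1152677.44; s = √(1152677.44/15) = 277.210
Cutoffs: 594.312 ± 2.5·277.210 → [-98.7, 1287.3]
Outside: 1599 → excluded.
Retained (n=15): Σ = 7910, mean = 7910/15 = 527.333

527.3 ms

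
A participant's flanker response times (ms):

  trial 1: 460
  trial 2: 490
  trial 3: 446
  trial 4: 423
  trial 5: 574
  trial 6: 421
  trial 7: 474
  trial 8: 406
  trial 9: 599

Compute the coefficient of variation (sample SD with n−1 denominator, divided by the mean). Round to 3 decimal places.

n = 9, Σ = 4293, M = 477.0000
Σ(x−M)² = 36814.000; s = √(36814.000/8) = 67.8362
CV = 67.8362 / 477.0000 = 0.14221

0.142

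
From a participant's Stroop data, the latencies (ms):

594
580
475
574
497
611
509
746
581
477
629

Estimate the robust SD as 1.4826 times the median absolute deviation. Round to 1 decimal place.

Sorted: 475, 477, 497, 509, 574, 580, 581, 594, 611, 629, 746 → median = 580
|x − 580| sorted: 0, 1, 6, 14, 31, 49, 71, 83, 103, 105, 166 → MAD = 49
Robust SD ≈ 1.4826 × 49 = 72.647

72.6 ms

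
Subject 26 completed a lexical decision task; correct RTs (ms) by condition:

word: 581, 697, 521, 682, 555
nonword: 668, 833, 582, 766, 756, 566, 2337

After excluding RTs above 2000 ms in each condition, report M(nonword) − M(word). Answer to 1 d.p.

88.0 ms

nonword: exclude 2337
M(word) = 3036/5 = 607.200
M(nonword) = 4171/6 = 695.167
Difference = 695.167 − 607.200 = 87.967 ms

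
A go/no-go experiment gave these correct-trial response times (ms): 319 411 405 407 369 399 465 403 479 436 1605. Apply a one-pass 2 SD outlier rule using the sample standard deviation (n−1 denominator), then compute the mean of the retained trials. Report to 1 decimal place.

409.3 ms

n = 11, ΣRT = 5698, M = 518.000
Σ(x−M)² = 1318350.00; s = √(1318350.00/10) = 363.091
Cutoffs: 518.000 ± 2·363.091 → [-208.2, 1244.2]
Outside: 1605 → excluded.
Retained (n=10): Σ = 4093, mean = 4093/10 = 409.300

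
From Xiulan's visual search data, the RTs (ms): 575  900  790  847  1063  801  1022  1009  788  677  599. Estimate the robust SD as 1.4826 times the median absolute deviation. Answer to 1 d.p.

183.8 ms

Sorted: 575, 599, 677, 788, 790, 801, 847, 900, 1009, 1022, 1063 → median = 801
|x − 801| sorted: 0, 11, 13, 46, 99, 124, 202, 208, 221, 226, 262 → MAD = 124
Robust SD ≈ 1.4826 × 124 = 183.842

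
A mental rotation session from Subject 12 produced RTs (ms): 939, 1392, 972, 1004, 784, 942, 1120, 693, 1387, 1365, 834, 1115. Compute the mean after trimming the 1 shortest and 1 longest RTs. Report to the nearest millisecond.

Sorted: 693, 784, 834, 939, 942, 972, 1004, 1115, 1120, 1365, 1387, 1392
Drop lowest 1 (693) and highest 1 (1392)
Remaining (n=10): Σ = 10462, mean = 10462/10 = 1046.200

1046 ms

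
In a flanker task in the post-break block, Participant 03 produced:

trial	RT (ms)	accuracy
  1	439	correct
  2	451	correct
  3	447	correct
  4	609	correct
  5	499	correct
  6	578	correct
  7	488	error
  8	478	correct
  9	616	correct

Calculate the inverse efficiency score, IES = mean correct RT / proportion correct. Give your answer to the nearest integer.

579 ms

Correct trials (n=8): 439, 451, 447, 609, 499, 578, 478, 616
Mean correct RT = 4117/8 = 514.6250 ms
Proportion correct = 8/9
IES = 514.6250 / (8/9) = 578.953 ms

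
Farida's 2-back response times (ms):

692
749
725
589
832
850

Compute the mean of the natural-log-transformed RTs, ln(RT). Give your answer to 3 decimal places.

6.599

ln(RT): 6.5396, 6.6187, 6.5862, 6.3784, 6.7238, 6.7452
Σ ln(RT) = 39.5920
Mean = 39.5920/6 = 6.59867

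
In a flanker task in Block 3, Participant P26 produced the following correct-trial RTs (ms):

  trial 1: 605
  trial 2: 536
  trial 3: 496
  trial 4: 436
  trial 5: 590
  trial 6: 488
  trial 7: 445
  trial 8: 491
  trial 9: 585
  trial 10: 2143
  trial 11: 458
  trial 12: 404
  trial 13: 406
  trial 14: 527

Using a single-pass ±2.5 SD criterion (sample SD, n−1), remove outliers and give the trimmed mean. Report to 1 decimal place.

n = 14, ΣRT = 8610, M = 615.000
Σ(x−M)² = 2569852.00; s = √(2569852.00/13) = 444.613
Cutoffs: 615.000 ± 2.5·444.613 → [-496.5, 1726.5]
Outside: 2143 → excluded.
Retained (n=13): Σ = 6467, mean = 6467/13 = 497.462

497.5 ms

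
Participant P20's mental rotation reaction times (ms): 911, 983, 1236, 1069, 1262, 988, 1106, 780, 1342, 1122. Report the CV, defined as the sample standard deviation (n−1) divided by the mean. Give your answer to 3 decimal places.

n = 10, Σ = 10799, M = 1079.9000
Σ(x−M)² = 265098.900; s = √(265098.900/9) = 171.6259
CV = 171.6259 / 1079.9000 = 0.15893

0.159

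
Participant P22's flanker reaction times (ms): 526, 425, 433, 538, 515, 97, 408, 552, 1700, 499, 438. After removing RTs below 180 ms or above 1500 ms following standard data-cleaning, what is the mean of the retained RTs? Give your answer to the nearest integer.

Excluded: 97, 1700
Retained (n=9): Σ = 4334
Mean = 4334/9 = 481.5556

482 ms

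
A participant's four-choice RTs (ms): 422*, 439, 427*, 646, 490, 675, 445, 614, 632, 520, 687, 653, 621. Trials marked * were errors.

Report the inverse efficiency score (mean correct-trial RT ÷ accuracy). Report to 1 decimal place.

Correct trials (n=11): 439, 646, 490, 675, 445, 614, 632, 520, 687, 653, 621
Mean correct RT = 6422/11 = 583.8182 ms
Proportion correct = 11/13
IES = 583.8182 / (11/13) = 689.967 ms

690.0 ms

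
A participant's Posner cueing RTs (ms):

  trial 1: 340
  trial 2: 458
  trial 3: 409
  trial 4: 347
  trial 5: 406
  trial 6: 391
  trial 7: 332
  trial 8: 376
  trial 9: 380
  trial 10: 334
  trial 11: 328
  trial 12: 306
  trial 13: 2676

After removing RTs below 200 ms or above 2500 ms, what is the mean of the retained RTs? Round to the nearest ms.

367 ms

Excluded: 2676
Retained (n=12): Σ = 4407
Mean = 4407/12 = 367.2500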